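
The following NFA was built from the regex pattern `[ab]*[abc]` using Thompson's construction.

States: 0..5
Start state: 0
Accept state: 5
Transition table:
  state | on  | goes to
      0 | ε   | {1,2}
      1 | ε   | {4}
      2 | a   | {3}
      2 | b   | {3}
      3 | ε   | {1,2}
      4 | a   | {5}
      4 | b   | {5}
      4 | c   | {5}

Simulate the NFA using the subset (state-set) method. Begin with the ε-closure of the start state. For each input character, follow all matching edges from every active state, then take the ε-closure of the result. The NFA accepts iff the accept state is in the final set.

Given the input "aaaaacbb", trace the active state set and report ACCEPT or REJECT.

S₀ = ε-closure({0}) = {0,1,2,4}
'a' @ 1: {1,2,3,4,5}  [accepting]
'a' @ 2: {1,2,3,4,5}  [accepting]
'a' @ 3: {1,2,3,4,5}  [accepting]
'a' @ 4: {1,2,3,4,5}  [accepting]
'a' @ 5: {1,2,3,4,5}  [accepting]
'c' @ 6: {5}  [accepting]
'b' @ 7: {}  — no active states
rest 'b' ignored (set empty)
end set {} — state 5 not in

Answer: REJECT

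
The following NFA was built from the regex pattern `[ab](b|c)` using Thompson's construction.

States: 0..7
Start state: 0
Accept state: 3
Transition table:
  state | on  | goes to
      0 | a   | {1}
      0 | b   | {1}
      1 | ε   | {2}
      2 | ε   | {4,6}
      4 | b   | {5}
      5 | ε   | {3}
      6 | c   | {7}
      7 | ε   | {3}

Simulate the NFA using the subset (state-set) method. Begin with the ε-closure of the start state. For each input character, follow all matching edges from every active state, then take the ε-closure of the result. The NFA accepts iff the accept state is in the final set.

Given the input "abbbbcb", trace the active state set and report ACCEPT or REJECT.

Answer: REJECT

Steps:
start: ε-closure({0}) = {0}
'a' @ 1: {1,2,4,6}
'b' @ 2: {3,5}  (accept∈set)
'b' @ 3: {}  — dead — no transitions
rest 'bbcb' ignored (set empty)
end set {} — state 3 not in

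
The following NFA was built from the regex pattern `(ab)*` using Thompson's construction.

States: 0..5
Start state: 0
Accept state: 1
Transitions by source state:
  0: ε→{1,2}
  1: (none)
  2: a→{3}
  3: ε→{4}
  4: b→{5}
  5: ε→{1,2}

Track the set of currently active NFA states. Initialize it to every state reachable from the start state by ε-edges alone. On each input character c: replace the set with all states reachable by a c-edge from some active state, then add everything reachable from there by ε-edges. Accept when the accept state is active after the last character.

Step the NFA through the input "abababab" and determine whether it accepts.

Answer: ACCEPT

Trace:
S₀ = ε-closure({0}) = {0,1,2}
'a' @ 1: {3,4}
'b' @ 2: {1,2,5}  [accepting]
'a' @ 3: {3,4}
'b' @ 4: {1,2,5}  [accepting]
'a' @ 5: {3,4}
'b' @ 6: {1,2,5}  [accepting]
'a' @ 7: {3,4}
'b' @ 8: {1,2,5}  [accepting]
after full input: {1,2,5}  (accept=1 in)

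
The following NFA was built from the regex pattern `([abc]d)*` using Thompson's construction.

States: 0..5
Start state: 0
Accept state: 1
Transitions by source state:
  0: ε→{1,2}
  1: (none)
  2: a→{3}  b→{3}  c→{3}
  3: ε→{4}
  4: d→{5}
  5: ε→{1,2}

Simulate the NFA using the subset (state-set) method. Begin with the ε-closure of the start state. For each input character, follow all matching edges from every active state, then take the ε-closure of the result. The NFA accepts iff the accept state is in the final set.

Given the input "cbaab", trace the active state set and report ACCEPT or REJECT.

start: ε-closure({0}) = {0,1,2}
'c' @ 1: {3,4}
'b' @ 2: {}  — no active states
rest 'aab' ignored (set empty)
end set {} — state 1 not in

Answer: REJECT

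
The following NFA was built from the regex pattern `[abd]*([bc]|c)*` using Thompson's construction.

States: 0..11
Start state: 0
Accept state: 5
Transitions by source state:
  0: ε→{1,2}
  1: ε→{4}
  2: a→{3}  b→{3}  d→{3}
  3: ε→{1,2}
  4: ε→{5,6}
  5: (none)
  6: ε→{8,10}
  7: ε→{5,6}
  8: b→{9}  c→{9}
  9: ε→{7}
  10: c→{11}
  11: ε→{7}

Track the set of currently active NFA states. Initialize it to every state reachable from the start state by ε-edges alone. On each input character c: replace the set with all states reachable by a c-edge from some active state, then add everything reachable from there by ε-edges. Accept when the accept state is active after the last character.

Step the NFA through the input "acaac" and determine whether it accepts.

S₀ = ε-closure({0}) = {0,1,2,4,5,6,8,10}
'a' @ 1: {1,2,3,4,5,6,8,10}  [accepting]
'c' @ 2: {5,6,7,8,9,10,11}  [accepting]
'a' @ 3: {}  — state set empty
rest 'ac' ignored (set empty)
after full input: {}  (accept=5 not in)

Answer: REJECT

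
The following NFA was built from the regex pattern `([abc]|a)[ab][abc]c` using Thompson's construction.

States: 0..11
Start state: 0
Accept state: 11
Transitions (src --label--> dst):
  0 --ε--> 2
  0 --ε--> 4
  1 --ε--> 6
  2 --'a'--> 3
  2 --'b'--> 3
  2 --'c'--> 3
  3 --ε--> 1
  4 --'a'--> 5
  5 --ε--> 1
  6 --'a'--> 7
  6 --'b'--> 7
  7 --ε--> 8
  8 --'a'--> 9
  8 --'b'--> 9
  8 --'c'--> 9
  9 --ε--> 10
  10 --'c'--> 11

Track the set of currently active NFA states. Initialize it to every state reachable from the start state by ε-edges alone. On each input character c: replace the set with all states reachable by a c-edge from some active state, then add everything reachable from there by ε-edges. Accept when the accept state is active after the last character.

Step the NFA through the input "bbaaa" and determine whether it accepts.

Answer: REJECT

Derivation:
initial (ε-close {0}): {0,2,4}
'b' @ 1: {1,3,6}
'b' @ 2: {7,8}
'a' @ 3: {9,10}
'a' @ 4: {}  — state set empty
rest 'a' ignored (set empty)
end set {} — state 11 not in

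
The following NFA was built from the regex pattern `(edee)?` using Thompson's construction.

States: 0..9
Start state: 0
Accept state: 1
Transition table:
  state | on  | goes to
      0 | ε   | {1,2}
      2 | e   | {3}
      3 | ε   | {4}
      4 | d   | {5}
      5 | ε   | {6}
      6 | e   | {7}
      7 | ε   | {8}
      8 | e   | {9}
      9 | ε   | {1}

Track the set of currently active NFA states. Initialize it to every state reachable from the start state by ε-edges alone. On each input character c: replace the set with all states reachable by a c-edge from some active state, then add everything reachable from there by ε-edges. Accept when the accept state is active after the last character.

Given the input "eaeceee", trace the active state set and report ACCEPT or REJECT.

S₀ = ε-closure({0}) = {0,1,2}
'e' @ 1: {3,4}
'a' @ 2: {}  — state set empty
rest 'eceee' ignored (set empty)
end set {} — state 1 not in

Answer: REJECT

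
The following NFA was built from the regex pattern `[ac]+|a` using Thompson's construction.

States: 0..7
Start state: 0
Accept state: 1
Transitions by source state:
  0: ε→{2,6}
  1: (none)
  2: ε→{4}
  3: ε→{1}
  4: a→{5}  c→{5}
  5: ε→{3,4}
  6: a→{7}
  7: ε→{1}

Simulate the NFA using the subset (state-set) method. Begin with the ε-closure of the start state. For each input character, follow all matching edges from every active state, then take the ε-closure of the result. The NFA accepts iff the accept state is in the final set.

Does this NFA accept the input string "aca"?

Answer: ACCEPT

Trace:
S₀ = ε-closure({0}) = {0,2,4,6}
'a' @ 1: {1,3,4,5,7}  ✓accept
'c' @ 2: {1,3,4,5}  ✓accept
'a' @ 3: {1,3,4,5}  ✓accept
end set {1,3,4,5} — state 1 in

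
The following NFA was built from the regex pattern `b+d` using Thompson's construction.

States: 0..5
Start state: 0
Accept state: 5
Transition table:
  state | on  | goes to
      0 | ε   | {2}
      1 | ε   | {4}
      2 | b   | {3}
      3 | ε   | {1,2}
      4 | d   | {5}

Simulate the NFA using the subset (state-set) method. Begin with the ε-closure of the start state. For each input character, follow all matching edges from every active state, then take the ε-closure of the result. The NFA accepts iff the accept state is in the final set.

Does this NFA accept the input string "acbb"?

start: ε-closure({0}) = {0,2}
'a' @ 1: {}  — state set empty
rest 'cbb' ignored (set empty)
final: {}; accept 5 not in set

Answer: REJECT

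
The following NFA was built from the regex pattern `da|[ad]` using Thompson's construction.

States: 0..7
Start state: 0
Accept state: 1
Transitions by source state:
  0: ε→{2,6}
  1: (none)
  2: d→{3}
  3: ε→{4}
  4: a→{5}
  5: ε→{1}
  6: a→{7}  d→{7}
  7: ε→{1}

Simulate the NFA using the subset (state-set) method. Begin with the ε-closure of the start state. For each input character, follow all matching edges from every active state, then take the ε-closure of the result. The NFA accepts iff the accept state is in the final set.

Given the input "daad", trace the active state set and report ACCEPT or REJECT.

Answer: REJECT

Steps:
S₀ = ε-closure({0}) = {0,2,6}
'd' @ 1: {1,3,4,7}  [accepting]
'a' @ 2: {1,5}  [accepting]
'a' @ 3: {}  — state set empty
rest 'd' ignored (set empty)
final: {}; accept 1 not in set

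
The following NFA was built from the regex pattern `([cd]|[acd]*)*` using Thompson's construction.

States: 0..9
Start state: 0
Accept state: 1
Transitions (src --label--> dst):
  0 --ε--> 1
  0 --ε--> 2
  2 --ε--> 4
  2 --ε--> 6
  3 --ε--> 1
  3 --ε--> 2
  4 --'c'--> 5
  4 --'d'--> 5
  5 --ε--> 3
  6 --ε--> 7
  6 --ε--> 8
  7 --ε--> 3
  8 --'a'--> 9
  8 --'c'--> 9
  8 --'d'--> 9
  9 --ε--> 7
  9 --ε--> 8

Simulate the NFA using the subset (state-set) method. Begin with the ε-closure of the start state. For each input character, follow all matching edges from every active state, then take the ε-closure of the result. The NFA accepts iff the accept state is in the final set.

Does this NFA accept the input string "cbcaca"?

Answer: REJECT

Trace:
start: ε-closure({0}) = {0,1,2,3,4,6,7,8}
'c' @ 1: {1,2,3,4,5,6,7,8,9}  ✓accept
'b' @ 2: {}  — no active states
rest 'caca' ignored (set empty)
end set {} — state 1 not in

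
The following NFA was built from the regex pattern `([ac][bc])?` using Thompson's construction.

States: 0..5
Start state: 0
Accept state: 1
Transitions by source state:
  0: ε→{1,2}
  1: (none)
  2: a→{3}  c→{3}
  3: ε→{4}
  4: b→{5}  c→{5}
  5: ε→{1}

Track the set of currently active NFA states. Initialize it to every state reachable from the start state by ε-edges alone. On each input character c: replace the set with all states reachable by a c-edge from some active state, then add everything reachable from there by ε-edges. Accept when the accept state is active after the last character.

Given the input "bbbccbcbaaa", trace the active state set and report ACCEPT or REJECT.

initial (ε-close {0}): {0,1,2}
'b' @ 1: {}  — state set empty
rest 'bbccbcbaaa' ignored (set empty)
end set {} — state 1 not in

Answer: REJECT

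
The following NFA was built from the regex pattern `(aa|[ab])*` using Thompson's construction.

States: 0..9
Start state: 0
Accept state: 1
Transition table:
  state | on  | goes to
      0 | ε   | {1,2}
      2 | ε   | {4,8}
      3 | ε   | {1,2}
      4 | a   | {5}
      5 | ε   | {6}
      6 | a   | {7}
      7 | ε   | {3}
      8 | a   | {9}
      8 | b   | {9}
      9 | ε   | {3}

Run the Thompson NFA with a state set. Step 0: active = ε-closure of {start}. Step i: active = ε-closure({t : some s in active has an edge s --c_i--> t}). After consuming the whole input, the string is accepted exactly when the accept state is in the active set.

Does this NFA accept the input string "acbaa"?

Answer: REJECT

Derivation:
initial (ε-close {0}): {0,1,2,4,8}
'a' @ 1: {1,2,3,4,5,6,8,9}  (accept∈set)
'c' @ 2: {}  — dead — no transitions
rest 'baa' ignored (set empty)
end set {} — state 1 not in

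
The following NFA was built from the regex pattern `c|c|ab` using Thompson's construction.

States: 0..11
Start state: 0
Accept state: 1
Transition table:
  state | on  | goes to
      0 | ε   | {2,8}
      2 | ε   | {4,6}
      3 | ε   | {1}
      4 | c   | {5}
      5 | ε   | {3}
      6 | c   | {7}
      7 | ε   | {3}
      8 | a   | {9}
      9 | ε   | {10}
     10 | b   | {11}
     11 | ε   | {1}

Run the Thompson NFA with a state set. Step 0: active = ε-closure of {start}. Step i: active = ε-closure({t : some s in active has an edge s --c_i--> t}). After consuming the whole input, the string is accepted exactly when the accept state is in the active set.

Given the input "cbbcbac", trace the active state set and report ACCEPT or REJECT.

initial (ε-close {0}): {0,2,4,6,8}
'c' @ 1: {1,3,5,7}  [accepting]
'b' @ 2: {}  — no active states
rest 'bcbac' ignored (set empty)
final: {}; accept 1 not in set

Answer: REJECT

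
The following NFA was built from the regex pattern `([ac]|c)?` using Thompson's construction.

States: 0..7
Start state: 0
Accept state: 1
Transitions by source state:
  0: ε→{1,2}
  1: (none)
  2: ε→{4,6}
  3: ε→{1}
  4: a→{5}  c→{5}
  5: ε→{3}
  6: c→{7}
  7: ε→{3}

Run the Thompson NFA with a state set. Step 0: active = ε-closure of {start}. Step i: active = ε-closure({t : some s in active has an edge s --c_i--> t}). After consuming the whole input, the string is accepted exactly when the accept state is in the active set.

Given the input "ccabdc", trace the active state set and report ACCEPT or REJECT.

initial (ε-close {0}): {0,1,2,4,6}
'c' @ 1: {1,3,5,7}  ✓accept
'c' @ 2: {}  — no active states
rest 'abdc' ignored (set empty)
end set {} — state 1 not in

Answer: REJECT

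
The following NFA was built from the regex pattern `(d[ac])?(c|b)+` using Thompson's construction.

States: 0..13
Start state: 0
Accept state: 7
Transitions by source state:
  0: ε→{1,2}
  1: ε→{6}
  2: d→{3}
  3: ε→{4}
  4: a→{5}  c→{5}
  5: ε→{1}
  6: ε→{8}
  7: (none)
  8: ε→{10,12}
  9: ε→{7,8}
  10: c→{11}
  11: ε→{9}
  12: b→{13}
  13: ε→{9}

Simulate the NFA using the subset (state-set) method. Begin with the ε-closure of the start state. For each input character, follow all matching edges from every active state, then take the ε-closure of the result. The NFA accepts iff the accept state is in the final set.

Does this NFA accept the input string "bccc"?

start: ε-closure({0}) = {0,1,2,6,8,10,12}
'b' @ 1: {7,8,9,10,12,13}  (accept∈set)
'c' @ 2: {7,8,9,10,11,12}  (accept∈set)
'c' @ 3: {7,8,9,10,11,12}  (accept∈set)
'c' @ 4: {7,8,9,10,11,12}  (accept∈set)
after full input: {7,8,9,10,11,12}  (accept=7 in)

Answer: ACCEPT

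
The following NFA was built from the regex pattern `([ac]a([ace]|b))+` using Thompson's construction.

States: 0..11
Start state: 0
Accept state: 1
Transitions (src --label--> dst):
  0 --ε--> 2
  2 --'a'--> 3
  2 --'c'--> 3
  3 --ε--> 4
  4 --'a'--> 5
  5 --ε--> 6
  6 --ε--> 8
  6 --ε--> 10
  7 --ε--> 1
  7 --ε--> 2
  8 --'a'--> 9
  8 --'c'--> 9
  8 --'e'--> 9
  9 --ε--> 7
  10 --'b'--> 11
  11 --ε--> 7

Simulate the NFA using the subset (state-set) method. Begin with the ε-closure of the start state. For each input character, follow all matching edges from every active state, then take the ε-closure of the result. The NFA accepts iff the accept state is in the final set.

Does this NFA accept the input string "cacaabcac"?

start: ε-closure({0}) = {0,2}
'c' @ 1: {3,4}
'a' @ 2: {5,6,8,10}
'c' @ 3: {1,2,7,9}  [accepting]
'a' @ 4: {3,4}
'a' @ 5: {5,6,8,10}
'b' @ 6: {1,2,7,11}  [accepting]
'c' @ 7: {3,4}
'a' @ 8: {5,6,8,10}
'c' @ 9: {1,2,7,9}  [accepting]
final: {1,2,7,9}; accept 1 in set

Answer: ACCEPT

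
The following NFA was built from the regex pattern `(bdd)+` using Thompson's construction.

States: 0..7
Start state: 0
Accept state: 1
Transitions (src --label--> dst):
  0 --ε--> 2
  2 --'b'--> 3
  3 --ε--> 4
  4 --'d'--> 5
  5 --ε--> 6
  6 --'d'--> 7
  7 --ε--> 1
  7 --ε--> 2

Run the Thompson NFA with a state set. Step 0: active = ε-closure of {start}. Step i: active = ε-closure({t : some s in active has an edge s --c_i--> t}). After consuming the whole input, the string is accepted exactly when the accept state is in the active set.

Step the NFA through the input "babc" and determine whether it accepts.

Answer: REJECT

Derivation:
start: ε-closure({0}) = {0,2}
'b' @ 1: {3,4}
'a' @ 2: {}  — no active states
rest 'bc' ignored (set empty)
after full input: {}  (accept=1 not in)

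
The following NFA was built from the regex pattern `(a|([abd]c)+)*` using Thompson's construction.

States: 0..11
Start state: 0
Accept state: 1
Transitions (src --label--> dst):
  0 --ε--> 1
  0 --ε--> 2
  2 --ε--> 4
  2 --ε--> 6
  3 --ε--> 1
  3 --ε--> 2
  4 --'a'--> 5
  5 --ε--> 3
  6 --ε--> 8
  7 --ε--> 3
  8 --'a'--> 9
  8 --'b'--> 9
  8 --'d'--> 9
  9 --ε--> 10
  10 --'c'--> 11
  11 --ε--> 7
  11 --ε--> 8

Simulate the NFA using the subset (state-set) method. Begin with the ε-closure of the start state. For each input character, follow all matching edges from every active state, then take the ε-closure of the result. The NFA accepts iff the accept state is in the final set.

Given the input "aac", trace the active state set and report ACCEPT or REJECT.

initial (ε-close {0}): {0,1,2,4,6,8}
'a' @ 1: {1,2,3,4,5,6,8,9,10}  [accepting]
'a' @ 2: {1,2,3,4,5,6,8,9,10}  [accepting]
'c' @ 3: {1,2,3,4,6,7,8,11}  [accepting]
final: {1,2,3,4,6,7,8,11}; accept 1 in set

Answer: ACCEPT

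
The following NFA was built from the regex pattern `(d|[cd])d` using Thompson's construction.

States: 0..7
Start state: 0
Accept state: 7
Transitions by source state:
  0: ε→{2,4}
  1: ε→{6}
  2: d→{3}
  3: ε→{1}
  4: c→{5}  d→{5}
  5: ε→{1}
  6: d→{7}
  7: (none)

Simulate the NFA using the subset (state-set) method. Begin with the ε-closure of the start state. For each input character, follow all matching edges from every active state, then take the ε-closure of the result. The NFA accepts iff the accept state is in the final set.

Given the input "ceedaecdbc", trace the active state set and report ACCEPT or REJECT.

start: ε-closure({0}) = {0,2,4}
'c' @ 1: {1,5,6}
'e' @ 2: {}  — no active states
rest 'edaecdbc' ignored (set empty)
final: {}; accept 7 not in set

Answer: REJECT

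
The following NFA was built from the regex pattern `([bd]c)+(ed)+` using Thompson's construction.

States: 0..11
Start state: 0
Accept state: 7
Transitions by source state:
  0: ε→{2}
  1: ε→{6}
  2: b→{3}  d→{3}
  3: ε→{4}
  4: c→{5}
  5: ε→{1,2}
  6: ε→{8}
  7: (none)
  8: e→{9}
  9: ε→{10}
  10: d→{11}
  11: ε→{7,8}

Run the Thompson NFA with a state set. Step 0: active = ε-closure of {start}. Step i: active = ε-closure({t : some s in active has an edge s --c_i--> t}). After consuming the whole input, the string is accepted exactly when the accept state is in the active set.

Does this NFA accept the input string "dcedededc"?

initial (ε-close {0}): {0,2}
'd' @ 1: {3,4}
'c' @ 2: {1,2,5,6,8}
'e' @ 3: {9,10}
'd' @ 4: {7,8,11}  ✓accept
'e' @ 5: {9,10}
'd' @ 6: {7,8,11}  ✓accept
'e' @ 7: {9,10}
'd' @ 8: {7,8,11}  ✓accept
'c' @ 9: {}  — no active states
after full input: {}  (accept=7 not in)

Answer: REJECT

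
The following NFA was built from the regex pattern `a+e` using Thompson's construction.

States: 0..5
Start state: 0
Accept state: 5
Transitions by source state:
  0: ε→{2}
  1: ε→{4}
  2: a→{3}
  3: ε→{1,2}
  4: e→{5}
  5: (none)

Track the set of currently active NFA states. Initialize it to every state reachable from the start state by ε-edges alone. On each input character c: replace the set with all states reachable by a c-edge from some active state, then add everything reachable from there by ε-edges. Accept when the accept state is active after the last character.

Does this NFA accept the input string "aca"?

S₀ = ε-closure({0}) = {0,2}
'a' @ 1: {1,2,3,4}
'c' @ 2: {}  — state set empty
rest 'a' ignored (set empty)
end set {} — state 5 not in

Answer: REJECT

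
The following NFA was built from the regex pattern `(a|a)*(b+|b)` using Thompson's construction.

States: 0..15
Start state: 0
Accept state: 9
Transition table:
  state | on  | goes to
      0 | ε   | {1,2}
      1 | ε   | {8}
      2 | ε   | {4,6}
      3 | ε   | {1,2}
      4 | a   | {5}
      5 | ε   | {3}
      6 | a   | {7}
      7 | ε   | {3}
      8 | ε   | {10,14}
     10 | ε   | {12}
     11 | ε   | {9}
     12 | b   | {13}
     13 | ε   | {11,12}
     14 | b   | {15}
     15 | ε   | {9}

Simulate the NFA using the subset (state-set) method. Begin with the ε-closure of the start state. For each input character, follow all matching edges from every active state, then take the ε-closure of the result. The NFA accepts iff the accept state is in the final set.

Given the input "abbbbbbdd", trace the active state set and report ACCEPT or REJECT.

start: ε-closure({0}) = {0,1,2,4,6,8,10,12,14}
'a' @ 1: {1,2,3,4,5,6,7,8,10,12,14}
'b' @ 2: {9,11,12,13,15}  ✓accept
'b' @ 3: {9,11,12,13}  ✓accept
'b' @ 4: {9,11,12,13}  ✓accept
'b' @ 5: {9,11,12,13}  ✓accept
'b' @ 6: {9,11,12,13}  ✓accept
'b' @ 7: {9,11,12,13}  ✓accept
'd' @ 8: {}  — no active states
rest 'd' ignored (set empty)
final: {}; accept 9 not in set

Answer: REJECT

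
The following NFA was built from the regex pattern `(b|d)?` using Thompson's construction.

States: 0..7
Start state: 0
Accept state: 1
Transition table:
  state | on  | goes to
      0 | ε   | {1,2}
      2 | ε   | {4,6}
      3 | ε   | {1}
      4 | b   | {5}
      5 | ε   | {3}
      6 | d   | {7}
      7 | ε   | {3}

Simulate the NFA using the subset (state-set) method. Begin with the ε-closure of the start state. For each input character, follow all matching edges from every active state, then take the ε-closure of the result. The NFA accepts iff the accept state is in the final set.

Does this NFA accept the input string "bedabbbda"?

Answer: REJECT

Trace:
initial (ε-close {0}): {0,1,2,4,6}
'b' @ 1: {1,3,5}  ✓accept
'e' @ 2: {}  — state set empty
rest 'dabbbda' ignored (set empty)
after full input: {}  (accept=1 not in)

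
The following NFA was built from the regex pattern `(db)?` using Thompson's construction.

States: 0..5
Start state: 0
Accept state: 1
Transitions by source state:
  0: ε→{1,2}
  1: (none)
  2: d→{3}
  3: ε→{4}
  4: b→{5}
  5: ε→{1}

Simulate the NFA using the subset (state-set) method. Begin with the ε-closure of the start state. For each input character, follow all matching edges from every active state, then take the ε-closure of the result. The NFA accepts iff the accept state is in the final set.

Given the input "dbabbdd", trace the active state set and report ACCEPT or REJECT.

initial (ε-close {0}): {0,1,2}
'd' @ 1: {3,4}
'b' @ 2: {1,5}  [accepting]
'a' @ 3: {}  — state set empty
rest 'bbdd' ignored (set empty)
after full input: {}  (accept=1 not in)

Answer: REJECT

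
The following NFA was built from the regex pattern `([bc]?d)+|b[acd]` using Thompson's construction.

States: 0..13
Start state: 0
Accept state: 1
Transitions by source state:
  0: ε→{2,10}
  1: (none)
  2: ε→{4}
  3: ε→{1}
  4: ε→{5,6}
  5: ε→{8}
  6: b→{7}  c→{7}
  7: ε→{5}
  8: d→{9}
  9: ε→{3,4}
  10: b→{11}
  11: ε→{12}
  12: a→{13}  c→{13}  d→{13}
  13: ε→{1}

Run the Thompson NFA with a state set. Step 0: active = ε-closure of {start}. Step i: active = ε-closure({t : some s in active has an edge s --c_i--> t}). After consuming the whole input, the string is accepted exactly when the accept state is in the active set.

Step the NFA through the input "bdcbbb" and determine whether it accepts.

Answer: REJECT

Trace:
S₀ = ε-closure({0}) = {0,2,4,5,6,8,10}
'b' @ 1: {5,7,8,11,12}
'd' @ 2: {1,3,4,5,6,8,9,13}  [accepting]
'c' @ 3: {5,7,8}
'b' @ 4: {}  — dead — no transitions
rest 'bb' ignored (set empty)
final: {}; accept 1 not in set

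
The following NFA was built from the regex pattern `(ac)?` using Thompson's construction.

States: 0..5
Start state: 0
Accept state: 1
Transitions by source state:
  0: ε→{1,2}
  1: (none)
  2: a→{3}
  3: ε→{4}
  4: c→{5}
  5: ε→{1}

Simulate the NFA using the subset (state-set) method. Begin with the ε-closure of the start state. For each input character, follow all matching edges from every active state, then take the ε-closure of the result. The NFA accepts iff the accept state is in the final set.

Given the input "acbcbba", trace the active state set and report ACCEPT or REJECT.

initial (ε-close {0}): {0,1,2}
'a' @ 1: {3,4}
'c' @ 2: {1,5}  (accept∈set)
'b' @ 3: {}  — dead — no transitions
rest 'cbba' ignored (set empty)
end set {} — state 1 not in

Answer: REJECT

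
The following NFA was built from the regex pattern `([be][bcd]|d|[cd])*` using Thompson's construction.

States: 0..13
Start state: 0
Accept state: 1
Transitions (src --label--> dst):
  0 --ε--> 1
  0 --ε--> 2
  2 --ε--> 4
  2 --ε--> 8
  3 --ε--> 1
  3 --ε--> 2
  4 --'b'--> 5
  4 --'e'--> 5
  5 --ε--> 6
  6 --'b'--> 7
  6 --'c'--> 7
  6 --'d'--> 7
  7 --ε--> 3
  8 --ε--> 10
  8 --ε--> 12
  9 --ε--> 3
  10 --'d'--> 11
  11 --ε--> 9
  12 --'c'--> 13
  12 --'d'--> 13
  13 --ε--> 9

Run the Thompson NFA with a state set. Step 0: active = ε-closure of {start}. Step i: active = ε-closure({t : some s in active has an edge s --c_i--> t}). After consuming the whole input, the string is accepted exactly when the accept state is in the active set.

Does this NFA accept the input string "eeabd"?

initial (ε-close {0}): {0,1,2,4,8,10,12}
'e' @ 1: {5,6}
'e' @ 2: {}  — no active states
rest 'abd' ignored (set empty)
end set {} — state 1 not in

Answer: REJECT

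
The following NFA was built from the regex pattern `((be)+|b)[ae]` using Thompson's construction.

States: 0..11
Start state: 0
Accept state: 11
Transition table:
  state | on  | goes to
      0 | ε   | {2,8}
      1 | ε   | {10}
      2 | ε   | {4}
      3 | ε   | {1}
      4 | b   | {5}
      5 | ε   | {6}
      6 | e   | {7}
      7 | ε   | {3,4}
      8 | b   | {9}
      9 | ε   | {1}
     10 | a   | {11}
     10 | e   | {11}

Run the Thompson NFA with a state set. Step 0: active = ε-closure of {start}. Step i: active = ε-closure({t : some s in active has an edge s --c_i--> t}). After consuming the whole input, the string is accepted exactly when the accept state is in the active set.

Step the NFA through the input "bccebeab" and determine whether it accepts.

S₀ = ε-closure({0}) = {0,2,4,8}
'b' @ 1: {1,5,6,9,10}
'c' @ 2: {}  — state set empty
rest 'cebeab' ignored (set empty)
final: {}; accept 11 not in set

Answer: REJECT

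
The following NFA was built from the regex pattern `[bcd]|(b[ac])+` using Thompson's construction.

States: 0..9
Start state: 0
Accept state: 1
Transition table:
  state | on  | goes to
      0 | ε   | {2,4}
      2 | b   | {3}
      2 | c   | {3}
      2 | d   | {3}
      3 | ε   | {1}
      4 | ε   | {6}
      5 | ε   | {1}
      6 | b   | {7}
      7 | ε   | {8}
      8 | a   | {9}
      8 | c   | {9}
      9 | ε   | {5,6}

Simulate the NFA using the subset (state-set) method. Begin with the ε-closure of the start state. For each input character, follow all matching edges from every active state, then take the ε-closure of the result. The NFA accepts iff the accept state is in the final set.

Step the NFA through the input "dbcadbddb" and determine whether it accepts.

Answer: REJECT

Trace:
start: ε-closure({0}) = {0,2,4,6}
'd' @ 1: {1,3}  [accepting]
'b' @ 2: {}  — dead — no transitions
rest 'cadbddb' ignored (set empty)
after full input: {}  (accept=1 not in)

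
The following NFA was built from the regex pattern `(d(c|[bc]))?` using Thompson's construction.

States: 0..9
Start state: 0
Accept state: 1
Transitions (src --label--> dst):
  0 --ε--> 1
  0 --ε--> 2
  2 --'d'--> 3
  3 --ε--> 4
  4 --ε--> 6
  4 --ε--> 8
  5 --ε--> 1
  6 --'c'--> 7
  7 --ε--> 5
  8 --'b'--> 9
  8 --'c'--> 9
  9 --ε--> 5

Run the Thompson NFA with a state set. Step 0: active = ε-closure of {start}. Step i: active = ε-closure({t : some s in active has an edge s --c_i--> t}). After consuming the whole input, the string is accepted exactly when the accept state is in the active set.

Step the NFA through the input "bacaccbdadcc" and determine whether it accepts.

initial (ε-close {0}): {0,1,2}
'b' @ 1: {}  — dead — no transitions
rest 'acaccbdadcc' ignored (set empty)
after full input: {}  (accept=1 not in)

Answer: REJECT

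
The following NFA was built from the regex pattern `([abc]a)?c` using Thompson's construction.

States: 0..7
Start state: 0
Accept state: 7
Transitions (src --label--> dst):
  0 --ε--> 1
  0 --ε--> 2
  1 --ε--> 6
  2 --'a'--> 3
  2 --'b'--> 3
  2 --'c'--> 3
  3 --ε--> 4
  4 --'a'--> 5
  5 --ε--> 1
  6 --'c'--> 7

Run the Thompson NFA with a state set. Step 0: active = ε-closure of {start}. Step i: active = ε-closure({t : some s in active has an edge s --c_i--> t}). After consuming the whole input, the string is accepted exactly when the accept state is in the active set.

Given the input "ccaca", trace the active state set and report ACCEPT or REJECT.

initial (ε-close {0}): {0,1,2,6}
'c' @ 1: {3,4,7}  [accepting]
'c' @ 2: {}  — dead — no transitions
rest 'aca' ignored (set empty)
end set {} — state 7 not in

Answer: REJECT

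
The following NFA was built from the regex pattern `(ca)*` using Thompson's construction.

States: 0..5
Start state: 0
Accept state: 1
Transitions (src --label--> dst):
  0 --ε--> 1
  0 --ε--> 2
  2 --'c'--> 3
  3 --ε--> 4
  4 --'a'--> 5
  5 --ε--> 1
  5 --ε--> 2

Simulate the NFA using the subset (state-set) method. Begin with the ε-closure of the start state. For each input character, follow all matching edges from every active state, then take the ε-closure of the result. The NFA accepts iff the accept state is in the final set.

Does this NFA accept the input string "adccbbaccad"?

start: ε-closure({0}) = {0,1,2}
'a' @ 1: {}  — dead — no transitions
rest 'dccbbaccad' ignored (set empty)
final: {}; accept 1 not in set

Answer: REJECT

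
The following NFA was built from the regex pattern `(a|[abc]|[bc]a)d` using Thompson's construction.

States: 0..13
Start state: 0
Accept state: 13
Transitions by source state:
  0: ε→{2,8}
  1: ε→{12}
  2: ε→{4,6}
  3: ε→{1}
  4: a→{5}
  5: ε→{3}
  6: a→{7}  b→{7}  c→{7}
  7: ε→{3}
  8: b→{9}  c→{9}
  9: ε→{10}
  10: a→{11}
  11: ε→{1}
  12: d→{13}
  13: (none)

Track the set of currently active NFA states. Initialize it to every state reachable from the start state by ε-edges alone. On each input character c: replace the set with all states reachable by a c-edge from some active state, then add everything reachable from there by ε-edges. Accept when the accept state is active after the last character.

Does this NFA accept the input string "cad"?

start: ε-closure({0}) = {0,2,4,6,8}
'c' @ 1: {1,3,7,9,10,12}
'a' @ 2: {1,11,12}
'd' @ 3: {13}  (accept∈set)
final: {13}; accept 13 in set

Answer: ACCEPT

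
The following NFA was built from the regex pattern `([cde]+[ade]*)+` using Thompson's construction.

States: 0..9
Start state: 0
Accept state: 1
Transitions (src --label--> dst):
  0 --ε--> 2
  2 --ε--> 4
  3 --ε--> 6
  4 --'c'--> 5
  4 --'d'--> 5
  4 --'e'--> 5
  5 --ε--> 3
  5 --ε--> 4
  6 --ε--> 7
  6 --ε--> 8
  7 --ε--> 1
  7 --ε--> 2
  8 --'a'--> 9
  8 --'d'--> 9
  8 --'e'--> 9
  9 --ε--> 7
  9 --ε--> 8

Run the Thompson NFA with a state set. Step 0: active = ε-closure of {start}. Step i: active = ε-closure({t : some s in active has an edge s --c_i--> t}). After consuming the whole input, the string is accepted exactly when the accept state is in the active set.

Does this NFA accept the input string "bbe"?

S₀ = ε-closure({0}) = {0,2,4}
'b' @ 1: {}  — no active states
rest 'be' ignored (set empty)
end set {} — state 1 not in

Answer: REJECT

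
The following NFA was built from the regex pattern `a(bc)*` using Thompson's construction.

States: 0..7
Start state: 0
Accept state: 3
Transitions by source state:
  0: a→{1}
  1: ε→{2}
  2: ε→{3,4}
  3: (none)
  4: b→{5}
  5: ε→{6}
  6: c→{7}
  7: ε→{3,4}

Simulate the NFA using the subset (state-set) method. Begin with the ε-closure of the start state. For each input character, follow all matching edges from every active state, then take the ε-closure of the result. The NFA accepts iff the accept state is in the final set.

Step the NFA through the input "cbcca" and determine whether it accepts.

Answer: REJECT

Derivation:
initial (ε-close {0}): {0}
'c' @ 1: {}  — state set empty
rest 'bcca' ignored (set empty)
final: {}; accept 3 not in set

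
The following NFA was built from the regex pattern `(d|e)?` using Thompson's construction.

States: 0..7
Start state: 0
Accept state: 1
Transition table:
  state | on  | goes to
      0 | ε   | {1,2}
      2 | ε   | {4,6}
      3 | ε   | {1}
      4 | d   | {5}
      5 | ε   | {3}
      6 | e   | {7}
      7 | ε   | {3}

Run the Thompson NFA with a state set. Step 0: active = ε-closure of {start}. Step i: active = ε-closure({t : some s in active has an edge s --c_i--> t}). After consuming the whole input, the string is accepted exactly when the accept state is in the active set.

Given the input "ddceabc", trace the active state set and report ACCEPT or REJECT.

S₀ = ε-closure({0}) = {0,1,2,4,6}
'd' @ 1: {1,3,5}  (accept∈set)
'd' @ 2: {}  — dead — no transitions
rest 'ceabc' ignored (set empty)
end set {} — state 1 not in

Answer: REJECT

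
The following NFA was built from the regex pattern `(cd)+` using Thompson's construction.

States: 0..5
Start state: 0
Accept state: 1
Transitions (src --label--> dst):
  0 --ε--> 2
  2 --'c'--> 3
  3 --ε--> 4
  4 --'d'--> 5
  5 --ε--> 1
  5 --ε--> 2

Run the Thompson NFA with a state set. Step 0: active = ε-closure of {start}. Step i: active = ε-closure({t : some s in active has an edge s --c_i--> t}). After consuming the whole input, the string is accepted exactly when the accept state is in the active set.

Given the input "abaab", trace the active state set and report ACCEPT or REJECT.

Answer: REJECT

Derivation:
initial (ε-close {0}): {0,2}
'a' @ 1: {}  — dead — no transitions
rest 'baab' ignored (set empty)
end set {} — state 1 not in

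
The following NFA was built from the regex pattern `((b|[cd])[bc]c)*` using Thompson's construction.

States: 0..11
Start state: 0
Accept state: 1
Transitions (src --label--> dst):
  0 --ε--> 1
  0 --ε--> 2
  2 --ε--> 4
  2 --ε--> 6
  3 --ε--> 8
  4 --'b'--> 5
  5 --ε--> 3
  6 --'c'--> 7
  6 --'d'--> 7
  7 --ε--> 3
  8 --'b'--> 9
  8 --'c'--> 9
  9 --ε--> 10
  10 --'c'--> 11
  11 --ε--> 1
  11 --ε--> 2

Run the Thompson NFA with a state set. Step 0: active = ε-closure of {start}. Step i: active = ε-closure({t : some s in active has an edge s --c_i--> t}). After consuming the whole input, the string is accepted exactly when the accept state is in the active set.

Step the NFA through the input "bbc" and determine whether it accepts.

Answer: ACCEPT

Derivation:
initial (ε-close {0}): {0,1,2,4,6}
'b' @ 1: {3,5,8}
'b' @ 2: {9,10}
'c' @ 3: {1,2,4,6,11}  (accept∈set)
after full input: {1,2,4,6,11}  (accept=1 in)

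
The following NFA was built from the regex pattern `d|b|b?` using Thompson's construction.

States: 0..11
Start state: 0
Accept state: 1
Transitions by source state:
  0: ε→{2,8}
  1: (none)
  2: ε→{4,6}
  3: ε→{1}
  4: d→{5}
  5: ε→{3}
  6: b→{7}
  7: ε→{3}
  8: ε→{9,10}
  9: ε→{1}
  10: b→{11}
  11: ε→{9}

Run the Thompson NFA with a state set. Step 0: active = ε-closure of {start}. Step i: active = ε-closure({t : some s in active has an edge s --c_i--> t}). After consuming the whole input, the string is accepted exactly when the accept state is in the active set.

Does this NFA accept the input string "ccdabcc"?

start: ε-closure({0}) = {0,1,2,4,6,8,9,10}
'c' @ 1: {}  — state set empty
rest 'cdabcc' ignored (set empty)
end set {} — state 1 not in

Answer: REJECT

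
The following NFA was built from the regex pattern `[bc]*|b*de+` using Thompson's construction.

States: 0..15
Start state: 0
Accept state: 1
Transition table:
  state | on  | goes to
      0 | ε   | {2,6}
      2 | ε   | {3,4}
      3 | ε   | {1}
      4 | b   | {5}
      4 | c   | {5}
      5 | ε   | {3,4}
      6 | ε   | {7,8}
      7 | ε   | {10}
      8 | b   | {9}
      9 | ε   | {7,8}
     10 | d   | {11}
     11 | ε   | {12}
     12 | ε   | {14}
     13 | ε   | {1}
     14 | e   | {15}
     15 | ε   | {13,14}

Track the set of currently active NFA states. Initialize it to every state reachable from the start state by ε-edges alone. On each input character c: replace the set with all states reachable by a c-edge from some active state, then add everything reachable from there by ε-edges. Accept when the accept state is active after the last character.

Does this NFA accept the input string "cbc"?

Answer: ACCEPT

Derivation:
initial (ε-close {0}): {0,1,2,3,4,6,7,8,10}
'c' @ 1: {1,3,4,5}  [accepting]
'b' @ 2: {1,3,4,5}  [accepting]
'c' @ 3: {1,3,4,5}  [accepting]
final: {1,3,4,5}; accept 1 in set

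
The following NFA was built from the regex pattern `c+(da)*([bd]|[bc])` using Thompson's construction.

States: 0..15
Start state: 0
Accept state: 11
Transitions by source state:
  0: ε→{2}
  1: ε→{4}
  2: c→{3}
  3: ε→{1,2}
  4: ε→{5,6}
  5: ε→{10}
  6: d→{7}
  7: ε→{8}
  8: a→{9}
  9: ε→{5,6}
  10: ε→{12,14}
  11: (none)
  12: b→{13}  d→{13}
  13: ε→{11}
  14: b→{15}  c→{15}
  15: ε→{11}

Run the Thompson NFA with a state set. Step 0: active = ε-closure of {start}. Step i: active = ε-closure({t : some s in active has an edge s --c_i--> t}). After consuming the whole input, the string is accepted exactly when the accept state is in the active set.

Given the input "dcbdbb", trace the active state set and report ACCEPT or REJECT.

start: ε-closure({0}) = {0,2}
'd' @ 1: {}  — no active states
rest 'cbdbb' ignored (set empty)
after full input: {}  (accept=11 not in)

Answer: REJECT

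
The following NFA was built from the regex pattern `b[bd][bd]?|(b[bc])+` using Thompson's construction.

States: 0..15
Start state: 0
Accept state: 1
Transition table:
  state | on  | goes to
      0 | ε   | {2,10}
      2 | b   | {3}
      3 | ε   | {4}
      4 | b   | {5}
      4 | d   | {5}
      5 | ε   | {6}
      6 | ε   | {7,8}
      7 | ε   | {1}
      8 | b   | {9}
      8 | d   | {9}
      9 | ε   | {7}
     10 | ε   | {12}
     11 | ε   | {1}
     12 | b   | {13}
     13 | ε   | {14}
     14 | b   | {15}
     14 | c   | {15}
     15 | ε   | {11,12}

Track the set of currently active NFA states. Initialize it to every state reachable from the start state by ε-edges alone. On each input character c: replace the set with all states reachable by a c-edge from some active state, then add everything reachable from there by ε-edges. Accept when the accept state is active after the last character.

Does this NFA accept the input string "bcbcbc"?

start: ε-closure({0}) = {0,2,10,12}
'b' @ 1: {3,4,13,14}
'c' @ 2: {1,11,12,15}  (accept∈set)
'b' @ 3: {13,14}
'c' @ 4: {1,11,12,15}  (accept∈set)
'b' @ 5: {13,14}
'c' @ 6: {1,11,12,15}  (accept∈set)
final: {1,11,12,15}; accept 1 in set

Answer: ACCEPT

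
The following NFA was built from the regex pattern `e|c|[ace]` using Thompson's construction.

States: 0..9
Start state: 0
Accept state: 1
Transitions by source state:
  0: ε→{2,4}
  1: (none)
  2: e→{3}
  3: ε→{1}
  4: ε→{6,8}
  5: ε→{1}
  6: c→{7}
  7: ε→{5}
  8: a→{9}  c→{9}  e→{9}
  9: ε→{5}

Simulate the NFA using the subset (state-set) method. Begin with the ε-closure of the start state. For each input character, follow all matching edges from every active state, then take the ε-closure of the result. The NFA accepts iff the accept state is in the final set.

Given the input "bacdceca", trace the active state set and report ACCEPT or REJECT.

Answer: REJECT

Steps:
start: ε-closure({0}) = {0,2,4,6,8}
'b' @ 1: {}  — no active states
rest 'acdceca' ignored (set empty)
end set {} — state 1 not in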